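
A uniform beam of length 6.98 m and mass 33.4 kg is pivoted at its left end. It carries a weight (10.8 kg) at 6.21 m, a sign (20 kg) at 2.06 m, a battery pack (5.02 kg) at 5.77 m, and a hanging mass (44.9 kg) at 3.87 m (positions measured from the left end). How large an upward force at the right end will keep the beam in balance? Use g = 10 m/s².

Take moments about the left end.
Beam weight: 33.4 × 10 = 334 N down at 3.49 m → arm 3.49 m, τ = 334 × 3.49 = 1166 N·m clockwise.
Weight: 10.8 × 10 = 108 N down at 6.21 m → arm 6.21 m, τ = 108 × 6.21 = 670.7 N·m clockwise.
Sign: 20 × 10 = 200 N down at 2.06 m → arm 2.06 m, τ = 200 × 2.06 = 412 N·m clockwise.
Battery pack: 5.02 × 10 = 50.2 N down at 5.77 m → arm 5.77 m, τ = 50.2 × 5.77 = 289.7 N·m clockwise.
Hanging mass: 44.9 × 10 = 449 N down at 3.87 m → arm 3.87 m, τ = 449 × 3.87 = 1738 N·m clockwise.
Net moment of the loads = 4276 N·m clockwise.
The upward force F acts at the right end, arm 6.98 m, giving F × 6.98 counterclockwise.
Στ = 0 ⇒ F × 6.98 = 4276 ⇒ F = 4276 / 6.98 = 613 N.

F ≈ 613 N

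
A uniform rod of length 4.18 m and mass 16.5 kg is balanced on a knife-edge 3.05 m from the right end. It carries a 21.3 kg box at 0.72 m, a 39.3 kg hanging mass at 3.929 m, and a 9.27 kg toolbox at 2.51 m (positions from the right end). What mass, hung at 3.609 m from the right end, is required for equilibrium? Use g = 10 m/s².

m ≈ 64.3 kg

Taking torques about the knife-edge (at 3.05 m from the right end):
Beam weight: 16.5 × 10 = 165 N down at 2.09 m → arm 0.96 m, τ = 165 × 0.96 = 158.4 N·m clockwise.
Box: 21.3 × 10 = 213 N down at 0.72 m → arm 2.33 m, τ = 213 × 2.33 = 496.3 N·m clockwise.
Hanging mass: 39.3 × 10 = 393 N down at 3.929 m → arm 0.879 m, τ = 393 × 0.879 = 345.4 N·m counterclockwise.
Toolbox: 9.27 × 10 = 92.7 N down at 2.51 m → arm 0.54 m, τ = 92.7 × 0.54 = 50.06 N·m clockwise.
Net moment of known loads = 359.4 N·m clockwise.
An unknown mass m at 3.609 m has arm 0.559 m; its moment is m·g·0.559 counterclockwise.
Setting net torque to zero: m × 10 × 0.559 = 359.4 → m = 359.4 / (10 × 0.559) = 64.3 kg.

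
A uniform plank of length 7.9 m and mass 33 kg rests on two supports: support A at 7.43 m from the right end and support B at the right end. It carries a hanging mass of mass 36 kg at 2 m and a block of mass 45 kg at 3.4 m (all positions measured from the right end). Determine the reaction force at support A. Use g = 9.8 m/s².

Choose support B as the axis so its reaction then has zero moment arm.
Beam weight: 33 × 9.8 = 323.4 N down at 3.95 m → arm 3.95 m, τ = 323.4 × 3.95 = 1277 N·m counterclockwise.
Hanging mass: 36 × 9.8 = 352.8 N down at 2 m → arm 2 m, τ = 352.8 × 2 = 705.6 N·m counterclockwise.
Block: 45 × 9.8 = 441 N down at 3.4 m → arm 3.4 m, τ = 441 × 3.4 = 1499 N·m counterclockwise.
Net load moment about support B = 3482 N·m counterclockwise.
Reaction R at support A is upward at 7.43 m, arm 7.43 m → moment R × 7.43 clockwise.
Setting net torque to zero: R × 7.43 = 3482 → R = 469 N.

R_A ≈ 469 N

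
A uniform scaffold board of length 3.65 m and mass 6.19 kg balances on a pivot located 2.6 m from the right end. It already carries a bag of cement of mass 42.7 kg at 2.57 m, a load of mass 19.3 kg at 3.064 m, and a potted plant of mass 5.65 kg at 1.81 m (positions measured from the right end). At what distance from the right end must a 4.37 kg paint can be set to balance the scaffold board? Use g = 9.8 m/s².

Taking torques about the pivot (at 2.6 m from the right end):
Beam weight: 6.19 × 9.8 = 60.66 N down at 1.825 m → arm 0.775 m, τ = 60.66 × 0.775 = 47.01 N·m clockwise.
Bag of cement: 42.7 × 9.8 = 418.5 N down at 2.57 m → arm 0.03 m, τ = 418.5 × 0.03 = 12.55 N·m clockwise.
Load: 19.3 × 9.8 = 189.1 N down at 3.064 m → arm 0.464 m, τ = 189.1 × 0.464 = 87.74 N·m counterclockwise.
Potted plant: 5.65 × 9.8 = 55.37 N down at 1.81 m → arm 0.79 m, τ = 55.37 × 0.79 = 43.74 N·m clockwise.
Net moment of existing loads = 15.56 N·m clockwise.
The paint can weighs 4.37 × 9.8 = 42.83 N and must supply an equal counterclockwise moment, so its lever arm about the pivot is 15.56 / 42.83 = 0.363 m.
That puts it at 2.6 + 0.363 = 2.96 m from the right end.

x ≈ 2.96 m from the right end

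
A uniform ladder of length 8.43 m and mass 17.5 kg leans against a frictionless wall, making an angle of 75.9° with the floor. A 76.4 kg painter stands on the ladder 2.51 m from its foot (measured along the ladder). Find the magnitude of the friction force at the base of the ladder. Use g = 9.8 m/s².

f ≈ 77.5 N

Take moments about the foot of the ladder.
Ladder weight 17.5×9.8 = 171.5 N acts at 4.215 m along the ladder; its horizontal arm is 4.215·cos75.9° = 1.027 m → τ = 176.1 N·m clockwise.
Painter: 76.4×9.8 = 748.7 N at 2.51 m → arm 0.6115 m → τ = 457.8 N·m clockwise.
Wall normal N acts horizontally at the top; its moment arm is the height L sinθ = 8.43·sin75.9° = 8.176 m, counterclockwise.
Στ = 0 ⇒ N × 8.176 = 633.9 ⇒ N = 77.5 N.
ΣFx = 0: friction at the foot balances the wall's push, so f = N_wall = 77.5 N.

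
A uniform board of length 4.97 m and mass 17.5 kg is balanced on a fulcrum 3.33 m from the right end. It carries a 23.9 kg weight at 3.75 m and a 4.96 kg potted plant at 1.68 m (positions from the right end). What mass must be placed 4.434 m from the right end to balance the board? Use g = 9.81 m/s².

Sum moments about the fulcrum (at 3.33 m from the right end) (the support reaction has zero arm there).
Beam weight: 17.5 × 9.81 = 171.7 N down at 2.485 m → arm 0.845 m, τ = 171.7 × 0.845 = 145.1 N·m clockwise.
Weight: 23.9 × 9.81 = 234.5 N down at 3.75 m → arm 0.42 m, τ = 234.5 × 0.42 = 98.49 N·m counterclockwise.
Potted plant: 4.96 × 9.81 = 48.66 N down at 1.68 m → arm 1.65 m, τ = 48.66 × 1.65 = 80.29 N·m clockwise.
Net moment of known loads = 126.9 N·m clockwise.
An unknown mass m at 4.434 m has arm 1.104 m; its moment is m·g·1.104 counterclockwise.
For rotational equilibrium, m × 9.81 × 1.104 = 126.9, so m = 126.9 / (9.81 × 1.104) = 11.7 kg.

m ≈ 11.7 kg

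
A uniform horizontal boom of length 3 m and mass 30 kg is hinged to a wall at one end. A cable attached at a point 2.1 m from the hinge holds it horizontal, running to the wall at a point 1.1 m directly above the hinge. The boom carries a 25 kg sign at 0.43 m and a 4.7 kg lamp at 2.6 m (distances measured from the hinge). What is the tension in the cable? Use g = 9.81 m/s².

T ≈ 684 N

Take moments about the hinge.
Beam weight: 30 × 9.81 = 294.3 N down at 1.5 m → arm 1.5 m, τ = 294.3 × 1.5 = 441.5 N·m clockwise.
Sign: 25 × 9.81 = 245.2 N down at 0.43 m → arm 0.43 m, τ = 245.2 × 0.43 = 105.4 N·m clockwise.
Lamp: 4.7 × 9.81 = 46.11 N down at 2.6 m → arm 2.6 m, τ = 46.11 × 2.6 = 119.9 N·m clockwise.
Total clockwise load moment = 666.8 N·m.
The cable tension T acts at 2.1 m; only its component perpendicular to the boom, T sinθ, produces torque. sinθ = h/√(h²+d²) = 1.1/√(1.1²+2.1²) = 0.464.
For rotational equilibrium, T × 2.1 × 0.464 = 666.8, so T = 666.8 / 0.9744 = 684 N.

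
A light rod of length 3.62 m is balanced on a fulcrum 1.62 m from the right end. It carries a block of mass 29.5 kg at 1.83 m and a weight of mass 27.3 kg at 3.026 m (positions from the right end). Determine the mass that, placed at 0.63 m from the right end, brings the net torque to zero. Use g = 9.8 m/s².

m ≈ 45 kg

Take moments about the fulcrum (at 1.62 m from the right end).
Block: 29.5 × 9.8 = 289.1 N down at 1.83 m → arm 0.21 m, τ = 289.1 × 0.21 = 60.71 N·m counterclockwise.
Weight: 27.3 × 9.8 = 267.5 N down at 3.026 m → arm 1.406 m, τ = 267.5 × 1.406 = 376.1 N·m counterclockwise.
Net moment of known loads = 436.8 N·m counterclockwise.
An unknown mass m at 0.63 m has arm 0.99 m; its moment is m·g·0.99 clockwise.
Setting net torque to zero: m × 9.8 × 0.99 = 436.8 → m = 436.8 / (9.8 × 0.99) = 45 kg.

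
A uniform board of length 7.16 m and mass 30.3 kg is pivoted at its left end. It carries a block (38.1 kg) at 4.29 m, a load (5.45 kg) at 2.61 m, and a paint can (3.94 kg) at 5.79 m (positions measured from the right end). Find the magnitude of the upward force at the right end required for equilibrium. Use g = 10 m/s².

Sum moments about the left end (the unknown pivot reaction has zero arm there).
Beam weight: 30.3 × 10 = 303 N down at 3.58 m → arm 3.58 m, τ = 303 × 3.58 = 1085 N·m clockwise.
Block: 38.1 × 10 = 381 N down at 4.29 m → arm 2.87 m, τ = 381 × 2.87 = 1093 N·m clockwise.
Load: 5.45 × 10 = 54.5 N down at 2.61 m → arm 4.55 m, τ = 54.5 × 4.55 = 248 N·m clockwise.
Paint can: 3.94 × 10 = 39.4 N down at 5.79 m → arm 1.37 m, τ = 39.4 × 1.37 = 53.98 N·m clockwise.
Net moment of the loads = 2480 N·m clockwise.
The upward force F acts at the right end, arm 7.16 m, giving F × 7.16 counterclockwise.
For rotational equilibrium, F × 7.16 = 2480, so F = 2480 / 7.16 = 346 N.

F ≈ 346 N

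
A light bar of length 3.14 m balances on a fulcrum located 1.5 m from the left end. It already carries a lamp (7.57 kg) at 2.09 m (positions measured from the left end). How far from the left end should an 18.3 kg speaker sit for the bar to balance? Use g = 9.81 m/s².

x ≈ 1.26 m from the left end

About the fulcrum (at 1.5 m from the left end):
Lamp: 7.57 × 9.81 = 74.26 N down at 2.09 m → arm 0.59 m, τ = 74.26 × 0.59 = 43.81 N·m clockwise.
Net moment of existing loads = 43.81 N·m clockwise.
The speaker weighs 18.3 × 9.81 = 179.5 N and must supply an equal counterclockwise moment, so its lever arm about the fulcrum is 43.81 / 179.5 = 0.244 m.
That puts it at 1.5 − 0.244 = 1.26 m from the left end.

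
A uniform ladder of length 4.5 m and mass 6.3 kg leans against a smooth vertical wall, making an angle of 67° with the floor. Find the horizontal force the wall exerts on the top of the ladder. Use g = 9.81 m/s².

Sum moments about the foot of the ladder (the floor normal and friction both act there and drop out).
Ladder weight 6.3×9.81 = 61.8 N acts at 2.25 m along the ladder; its horizontal arm is 2.25·cos67° = 0.8791 m → τ = 54.33 N·m clockwise.
Wall normal N acts horizontally at the top; its moment arm is the height L sinθ = 4.5·sin67° = 4.142 m, counterclockwise.
Στ = 0 ⇒ N × 4.142 = 54.33 ⇒ N = 13.1 N.

N_wall ≈ 13.1 N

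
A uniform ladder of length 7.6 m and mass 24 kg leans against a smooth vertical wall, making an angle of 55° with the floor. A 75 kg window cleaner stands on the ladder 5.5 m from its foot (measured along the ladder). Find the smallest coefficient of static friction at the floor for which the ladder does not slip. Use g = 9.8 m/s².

μ_min ≈ 0.469

Taking torques about the foot of the ladder:
Ladder weight 24×9.8 = 235.2 N acts at 3.8 m along the ladder; its horizontal arm is 3.8·cos55° = 2.18 m → τ = 512.7 N·m clockwise.
Window cleaner: 75×9.8 = 735 N at 5.5 m → arm 3.155 m → τ = 2319 N·m clockwise.
Wall normal N acts horizontally at the top; its moment arm is the height L sinθ = 7.6·sin55° = 6.226 m, counterclockwise.
Balancing moments: N × 6.226 = 2832, giving N = 454.9 N.
ΣFx = 0 ⇒ f = N_wall = 454.9 N. ΣFy = 0 ⇒ N_floor = 970.2 N.
μ_min = f / N_floor = 454.9 / 970.2 = 0.469.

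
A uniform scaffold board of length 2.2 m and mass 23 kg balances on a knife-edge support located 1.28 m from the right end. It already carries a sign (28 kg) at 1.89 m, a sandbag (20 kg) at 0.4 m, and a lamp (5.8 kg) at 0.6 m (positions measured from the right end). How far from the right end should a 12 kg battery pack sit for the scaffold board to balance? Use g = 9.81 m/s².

x ≈ 2 m from the right end

About the knife-edge support (at 1.28 m from the right end):
Beam weight: 23 × 9.81 = 225.6 N down at 1.1 m → arm 0.18 m, τ = 225.6 × 0.18 = 40.61 N·m clockwise.
Sign: 28 × 9.81 = 274.7 N down at 1.89 m → arm 0.61 m, τ = 274.7 × 0.61 = 167.6 N·m counterclockwise.
Sandbag: 20 × 9.81 = 196.2 N down at 0.4 m → arm 0.88 m, τ = 196.2 × 0.88 = 172.7 N·m clockwise.
Lamp: 5.8 × 9.81 = 56.9 N down at 0.6 m → arm 0.68 m, τ = 56.9 × 0.68 = 38.69 N·m clockwise.
Net moment of existing loads = 84.4 N·m clockwise.
The battery pack weighs 12 × 9.81 = 117.7 N and must supply an equal counterclockwise moment, so its lever arm about the knife-edge support is 84.4 / 117.7 = 0.717 m.
That puts it at 1.28 + 0.717 = 2 m from the right end.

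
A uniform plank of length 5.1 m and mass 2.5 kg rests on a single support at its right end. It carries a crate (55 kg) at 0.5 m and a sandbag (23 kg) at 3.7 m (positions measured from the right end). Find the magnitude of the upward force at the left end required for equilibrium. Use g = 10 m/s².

Choose the right end as the axis so the unknown pivot reaction has zero arm there.
Beam weight: 2.5 × 10 = 25 N down at 2.55 m → arm 2.55 m, τ = 25 × 2.55 = 63.75 N·m counterclockwise.
Crate: 55 × 10 = 550 N down at 0.5 m → arm 0.5 m, τ = 550 × 0.5 = 275 N·m counterclockwise.
Sandbag: 23 × 10 = 230 N down at 3.7 m → arm 3.7 m, τ = 230 × 3.7 = 851 N·m counterclockwise.
Net moment of the loads = 1190 N·m counterclockwise.
The upward force F acts at the left end, arm 5.1 m, giving F × 5.1 clockwise.
Στ = 0 ⇒ F × 5.1 = 1190 ⇒ F = 1190 / 5.1 = 233 N.

F ≈ 233 N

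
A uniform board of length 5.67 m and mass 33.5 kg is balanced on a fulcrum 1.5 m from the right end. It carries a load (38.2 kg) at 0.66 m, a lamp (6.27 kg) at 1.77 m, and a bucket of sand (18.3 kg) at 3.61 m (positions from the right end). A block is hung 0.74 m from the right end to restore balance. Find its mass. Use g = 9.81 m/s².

Choose the fulcrum (at 1.5 m from the right end) as the axis so the support reaction has zero arm there.
Beam weight: 33.5 × 9.81 = 328.6 N down at 2.835 m → arm 1.335 m, τ = 328.6 × 1.335 = 438.7 N·m counterclockwise.
Load: 38.2 × 9.81 = 374.7 N down at 0.66 m → arm 0.84 m, τ = 374.7 × 0.84 = 314.7 N·m clockwise.
Lamp: 6.27 × 9.81 = 61.51 N down at 1.77 m → arm 0.27 m, τ = 61.51 × 0.27 = 16.61 N·m counterclockwise.
Bucket of sand: 18.3 × 9.81 = 179.5 N down at 3.61 m → arm 2.11 m, τ = 179.5 × 2.11 = 378.7 N·m counterclockwise.
Net moment of known loads = 519.3 N·m counterclockwise.
An unknown mass m at 0.74 m has arm 0.76 m; its moment is m·g·0.76 clockwise.
Στ = 0 ⇒ m × 9.81 × 0.76 = 519.3 ⇒ m = 519.3 / (9.81 × 0.76) = 69.7 kg.

m ≈ 69.7 kg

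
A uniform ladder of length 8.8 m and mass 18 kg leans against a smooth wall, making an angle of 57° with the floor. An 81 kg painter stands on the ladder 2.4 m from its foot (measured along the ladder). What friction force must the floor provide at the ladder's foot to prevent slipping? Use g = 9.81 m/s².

Taking torques about the foot of the ladder:
Ladder weight 18×9.81 = 176.6 N acts at 4.4 m along the ladder; its horizontal arm is 4.4·cos57° = 2.396 m → τ = 423.1 N·m clockwise.
Painter: 81×9.81 = 794.6 N at 2.4 m → arm 1.307 m → τ = 1039 N·m clockwise.
Wall normal N acts horizontally at the top; its moment arm is the height L sinθ = 8.8·sin57° = 7.38 m, counterclockwise.
Στ = 0 ⇒ N × 7.38 = 1462 ⇒ N = 198 N.
ΣFx = 0: friction at the foot balances the wall's push, so f = N_wall = 198 N.

f ≈ 198 N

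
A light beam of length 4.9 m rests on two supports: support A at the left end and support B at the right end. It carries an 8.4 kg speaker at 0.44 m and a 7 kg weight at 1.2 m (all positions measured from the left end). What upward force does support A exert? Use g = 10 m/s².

R_A ≈ 129 N

Taking torques about support B:
Speaker: 8.4 × 10 = 84 N down at 0.44 m → arm 4.46 m, τ = 84 × 4.46 = 374.6 N·m counterclockwise.
Weight: 7 × 10 = 70 N down at 1.2 m → arm 3.7 m, τ = 70 × 3.7 = 259 N·m counterclockwise.
Net load moment about support B = 633.6 N·m counterclockwise.
Reaction R at support A is upward at 0 m, arm 4.9 m → moment R × 4.9 clockwise.
For rotational equilibrium, R × 4.9 = 633.6, so R = 129 N.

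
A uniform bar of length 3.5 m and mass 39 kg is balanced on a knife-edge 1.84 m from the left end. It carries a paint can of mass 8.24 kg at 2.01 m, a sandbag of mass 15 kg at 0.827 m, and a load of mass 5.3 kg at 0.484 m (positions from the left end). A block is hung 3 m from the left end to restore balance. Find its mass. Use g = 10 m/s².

Taking torques about the knife-edge (at 1.84 m from the left end):
Beam weight: 39 × 10 = 390 N down at 1.75 m → arm 0.09 m, τ = 390 × 0.09 = 35.1 N·m counterclockwise.
Paint can: 8.24 × 10 = 82.4 N down at 2.01 m → arm 0.17 m, τ = 82.4 × 0.17 = 14.01 N·m clockwise.
Sandbag: 15 × 10 = 150 N down at 0.827 m → arm 1.013 m, τ = 150 × 1.013 = 151.9 N·m counterclockwise.
Load: 5.3 × 10 = 53 N down at 0.484 m → arm 1.356 m, τ = 53 × 1.356 = 71.87 N·m counterclockwise.
Net moment of known loads = 244.9 N·m counterclockwise.
An unknown mass m at 3 m has arm 1.16 m; its moment is m·g·1.16 clockwise.
Setting net torque to zero: m × 10 × 1.16 = 244.9 → m = 244.9 / (10 × 1.16) = 21.1 kg.

m ≈ 21.1 kg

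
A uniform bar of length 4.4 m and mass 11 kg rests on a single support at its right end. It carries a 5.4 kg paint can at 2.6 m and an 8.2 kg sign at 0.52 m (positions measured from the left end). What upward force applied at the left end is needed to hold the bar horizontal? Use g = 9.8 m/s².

F ≈ 146 N

About the right end:
Beam weight: 11 × 9.8 = 107.8 N down at 2.2 m → arm 2.2 m, τ = 107.8 × 2.2 = 237.2 N·m counterclockwise.
Paint can: 5.4 × 9.8 = 52.92 N down at 2.6 m → arm 1.8 m, τ = 52.92 × 1.8 = 95.26 N·m counterclockwise.
Sign: 8.2 × 9.8 = 80.36 N down at 0.52 m → arm 3.88 m, τ = 80.36 × 3.88 = 311.8 N·m counterclockwise.
Net moment of the loads = 644.3 N·m counterclockwise.
The upward force F acts at the left end, arm 4.4 m, giving F × 4.4 clockwise.
Setting net torque to zero: F × 4.4 = 644.3 → F = 644.3 / 4.4 = 146 N.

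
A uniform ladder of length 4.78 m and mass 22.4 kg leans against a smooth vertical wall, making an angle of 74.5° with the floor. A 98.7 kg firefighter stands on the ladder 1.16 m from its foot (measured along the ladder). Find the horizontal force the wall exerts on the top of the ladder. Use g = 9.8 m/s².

Sum moments about the foot of the ladder (the floor normal and friction both act there and drop out).
Ladder weight 22.4×9.8 = 219.5 N acts at 2.39 m along the ladder; its horizontal arm is 2.39·cos74.5° = 0.6387 m → τ = 140.2 N·m clockwise.
Firefighter: 98.7×9.8 = 967.3 N at 1.16 m → arm 0.31 m → τ = 299.9 N·m clockwise.
Wall normal N acts horizontally at the top; its moment arm is the height L sinθ = 4.78·sin74.5° = 4.606 m, counterclockwise.
Στ = 0 ⇒ N × 4.606 = 440.1 ⇒ N = 95.5 N.

N_wall ≈ 95.5 N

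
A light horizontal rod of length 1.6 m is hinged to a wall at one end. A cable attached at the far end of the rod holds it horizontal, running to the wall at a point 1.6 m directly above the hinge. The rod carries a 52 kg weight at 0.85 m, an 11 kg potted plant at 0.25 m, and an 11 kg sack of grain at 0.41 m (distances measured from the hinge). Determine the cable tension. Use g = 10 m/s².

Choose the hinge as the axis so the unknown hinge reaction has zero arm there.
Weight: 52 × 10 = 520 N down at 0.85 m → arm 0.85 m, τ = 520 × 0.85 = 442 N·m clockwise.
Potted plant: 11 × 10 = 110 N down at 0.25 m → arm 0.25 m, τ = 110 × 0.25 = 27.5 N·m clockwise.
Sack of grain: 11 × 10 = 110 N down at 0.41 m → arm 0.41 m, τ = 110 × 0.41 = 45.1 N·m clockwise.
Total clockwise load moment = 514.6 N·m.
The cable tension T acts at 1.6 m; only its component perpendicular to the rod, T sinθ, produces torque. sinθ = h/√(h²+d²) = 1.6/√(1.6²+1.6²) = 0.7071.
For rotational equilibrium, T × 1.6 × 0.7071 = 514.6, so T = 514.6 / 1.131 = 455 N.

T ≈ 455 N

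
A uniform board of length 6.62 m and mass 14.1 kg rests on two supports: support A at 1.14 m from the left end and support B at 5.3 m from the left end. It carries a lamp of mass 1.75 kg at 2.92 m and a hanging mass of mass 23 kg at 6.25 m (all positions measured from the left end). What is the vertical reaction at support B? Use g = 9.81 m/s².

About support A:
Beam weight: 14.1 × 9.81 = 138.3 N down at 3.31 m → arm 2.17 m, τ = 138.3 × 2.17 = 300.1 N·m clockwise.
Lamp: 1.75 × 9.81 = 17.17 N down at 2.92 m → arm 1.78 m, τ = 17.17 × 1.78 = 30.56 N·m clockwise.
Hanging mass: 23 × 9.81 = 225.6 N down at 6.25 m → arm 5.11 m, τ = 225.6 × 5.11 = 1153 N·m clockwise.
Net load moment about support A = 1484 N·m clockwise.
Reaction R at support B is upward at 5.3 m, arm 4.16 m → moment R × 4.16 counterclockwise.
Balancing moments: R × 4.16 = 1484, giving R = 357 N.

R_B ≈ 357 N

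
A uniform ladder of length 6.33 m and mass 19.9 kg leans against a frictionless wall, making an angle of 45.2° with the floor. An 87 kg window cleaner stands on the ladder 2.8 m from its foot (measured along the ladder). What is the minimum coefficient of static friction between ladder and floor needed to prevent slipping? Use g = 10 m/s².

Taking torques about the foot of the ladder:
Ladder weight 19.9×10 = 199 N acts at 3.165 m along the ladder; its horizontal arm is 3.165·cos45.2° = 2.23 m → τ = 443.8 N·m clockwise.
Window cleaner: 87×10 = 870 N at 2.8 m → arm 1.973 m → τ = 1717 N·m clockwise.
Wall normal N acts horizontally at the top; its moment arm is the height L sinθ = 6.33·sin45.2° = 4.492 m, counterclockwise.
Στ = 0 ⇒ N × 4.492 = 2161 ⇒ N = 481.1 N.
ΣFx = 0 ⇒ f = N_wall = 481.1 N. ΣFy = 0 ⇒ N_floor = 1069 N.
μ_min = f / N_floor = 481.1 / 1069 = 0.45.

μ_min ≈ 0.45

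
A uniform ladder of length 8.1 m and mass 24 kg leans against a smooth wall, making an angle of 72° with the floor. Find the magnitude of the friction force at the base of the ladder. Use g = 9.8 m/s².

f ≈ 38.2 N

Choose the foot of the ladder as the axis so the floor normal and friction both act there and drop out.
Ladder weight 24×9.8 = 235.2 N acts at 4.05 m along the ladder; its horizontal arm is 4.05·cos72° = 1.252 m → τ = 294.5 N·m clockwise.
Wall normal N acts horizontally at the top; its moment arm is the height L sinθ = 8.1·sin72° = 7.704 m, counterclockwise.
Balancing moments: N × 7.704 = 294.5, giving N = 38.2 N.
ΣFx = 0: friction at the foot balances the wall's push, so f = N_wall = 38.2 N.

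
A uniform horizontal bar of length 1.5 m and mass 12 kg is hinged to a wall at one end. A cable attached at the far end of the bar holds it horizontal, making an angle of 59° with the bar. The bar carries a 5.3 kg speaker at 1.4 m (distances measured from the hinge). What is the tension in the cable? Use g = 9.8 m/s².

Take moments about the hinge.
Beam weight: 12 × 9.8 = 117.6 N down at 0.75 m → arm 0.75 m, τ = 117.6 × 0.75 = 88.2 N·m clockwise.
Speaker: 5.3 × 9.8 = 51.94 N down at 1.4 m → arm 1.4 m, τ = 51.94 × 1.4 = 72.72 N·m clockwise.
Total clockwise load moment = 160.9 N·m.
The cable tension T acts at 1.5 m; only its component perpendicular to the bar, T sinθ, produces torque. sin 59° = 0.8572.
Στ = 0 ⇒ T × 1.5 × 0.8572 = 160.9 ⇒ T = 160.9 / 1.286 = 125 N.

T ≈ 125 N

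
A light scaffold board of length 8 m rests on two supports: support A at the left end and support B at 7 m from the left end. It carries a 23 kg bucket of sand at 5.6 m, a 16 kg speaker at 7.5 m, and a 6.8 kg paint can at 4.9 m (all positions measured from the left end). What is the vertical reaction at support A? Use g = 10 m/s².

Take moments about support B.
Bucket of sand: 23 × 10 = 230 N down at 5.6 m → arm 1.4 m, τ = 230 × 1.4 = 322 N·m counterclockwise.
Speaker: 16 × 10 = 160 N down at 7.5 m → arm 0.5 m, τ = 160 × 0.5 = 80 N·m clockwise.
Paint can: 6.8 × 10 = 68 N down at 4.9 m → arm 2.1 m, τ = 68 × 2.1 = 142.8 N·m counterclockwise.
Net load moment about support B = 384.8 N·m counterclockwise.
Reaction R at support A is upward at 0 m, arm 7 m → moment R × 7 clockwise.
For rotational equilibrium, R × 7 = 384.8, so R = 55 N.

R_A ≈ 55 N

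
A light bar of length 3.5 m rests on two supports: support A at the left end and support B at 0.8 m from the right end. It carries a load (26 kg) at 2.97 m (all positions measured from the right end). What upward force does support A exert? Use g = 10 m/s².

R_A ≈ 209 N

About support B:
Load: 26 × 10 = 260 N down at 2.97 m → arm 2.17 m, τ = 260 × 2.17 = 564.2 N·m counterclockwise.
Net load moment about support B = 564.2 N·m counterclockwise.
Reaction R at support A is upward at 3.5 m, arm 2.7 m → moment R × 2.7 clockwise.
Στ = 0 ⇒ R × 2.7 = 564.2 ⇒ R = 209 N.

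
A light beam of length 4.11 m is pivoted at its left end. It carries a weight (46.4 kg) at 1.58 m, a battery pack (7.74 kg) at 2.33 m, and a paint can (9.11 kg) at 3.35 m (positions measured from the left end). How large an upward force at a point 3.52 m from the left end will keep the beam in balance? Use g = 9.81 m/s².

F ≈ 340 N

Choose the left end as the axis so the unknown pivot reaction has zero arm there.
Weight: 46.4 × 9.81 = 455.2 N down at 1.58 m → arm 1.58 m, τ = 455.2 × 1.58 = 719.2 N·m clockwise.
Battery pack: 7.74 × 9.81 = 75.93 N down at 2.33 m → arm 2.33 m, τ = 75.93 × 2.33 = 176.9 N·m clockwise.
Paint can: 9.11 × 9.81 = 89.37 N down at 3.35 m → arm 3.35 m, τ = 89.37 × 3.35 = 299.4 N·m clockwise.
Net moment of the loads = 1196 N·m clockwise.
The upward force F acts at a point 3.52 m from the left end, arm 3.52 m, giving F × 3.52 counterclockwise.
For rotational equilibrium, F × 3.52 = 1196, so F = 1196 / 3.52 = 340 N.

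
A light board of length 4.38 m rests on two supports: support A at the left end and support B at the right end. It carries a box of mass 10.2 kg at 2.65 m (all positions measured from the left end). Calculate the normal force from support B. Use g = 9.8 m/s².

R_B ≈ 60.5 N

Take moments about support A.
Box: 10.2 × 9.8 = 99.96 N down at 2.65 m → arm 2.65 m, τ = 99.96 × 2.65 = 264.9 N·m clockwise.
Net load moment about support A = 264.9 N·m clockwise.
Reaction R at support B is upward at 4.38 m, arm 4.38 m → moment R × 4.38 counterclockwise.
Balancing moments: R × 4.38 = 264.9, giving R = 60.5 N.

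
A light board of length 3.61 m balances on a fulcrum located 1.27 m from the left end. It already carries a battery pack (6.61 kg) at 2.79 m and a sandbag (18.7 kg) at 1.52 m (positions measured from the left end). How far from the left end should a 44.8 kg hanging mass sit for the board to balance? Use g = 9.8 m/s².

x ≈ 0.941 m from the left end

Taking torques about the fulcrum (at 1.27 m from the left end):
Battery pack: 6.61 × 9.8 = 64.78 N down at 2.79 m → arm 1.52 m, τ = 64.78 × 1.52 = 98.47 N·m clockwise.
Sandbag: 18.7 × 9.8 = 183.3 N down at 1.52 m → arm 0.25 m, τ = 183.3 × 0.25 = 45.83 N·m clockwise.
Net moment of existing loads = 144.3 N·m clockwise.
The hanging mass weighs 44.8 × 9.8 = 439 N and must supply an equal counterclockwise moment, so its lever arm about the fulcrum is 144.3 / 439 = 0.329 m.
That puts it at 1.27 − 0.329 = 0.941 m from the left end.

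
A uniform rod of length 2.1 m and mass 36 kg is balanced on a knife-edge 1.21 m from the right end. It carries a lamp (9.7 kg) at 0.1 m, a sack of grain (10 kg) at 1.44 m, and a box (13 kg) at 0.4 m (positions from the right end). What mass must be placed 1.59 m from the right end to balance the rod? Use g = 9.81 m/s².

m ≈ 65.1 kg

Sum moments about the knife-edge (at 1.21 m from the right end) (the support reaction has zero arm there).
Beam weight: 36 × 9.81 = 353.2 N down at 1.05 m → arm 0.16 m, τ = 353.2 × 0.16 = 56.51 N·m clockwise.
Lamp: 9.7 × 9.81 = 95.16 N down at 0.1 m → arm 1.11 m, τ = 95.16 × 1.11 = 105.6 N·m clockwise.
Sack of grain: 10 × 9.81 = 98.1 N down at 1.44 m → arm 0.23 m, τ = 98.1 × 0.23 = 22.56 N·m counterclockwise.
Box: 13 × 9.81 = 127.5 N down at 0.4 m → arm 0.81 m, τ = 127.5 × 0.81 = 103.3 N·m clockwise.
Net moment of known loads = 242.8 N·m clockwise.
An unknown mass m at 1.59 m has arm 0.38 m; its moment is m·g·0.38 counterclockwise.
For rotational equilibrium, m × 9.81 × 0.38 = 242.8, so m = 242.8 / (9.81 × 0.38) = 65.1 kg.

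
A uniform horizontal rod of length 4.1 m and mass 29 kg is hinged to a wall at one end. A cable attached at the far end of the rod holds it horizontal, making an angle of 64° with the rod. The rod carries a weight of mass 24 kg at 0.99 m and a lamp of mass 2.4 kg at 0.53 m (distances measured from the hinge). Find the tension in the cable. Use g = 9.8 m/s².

Sum moments about the hinge (the unknown hinge reaction has zero arm there).
Beam weight: 29 × 9.8 = 284.2 N down at 2.05 m → arm 2.05 m, τ = 284.2 × 2.05 = 582.6 N·m clockwise.
Weight: 24 × 9.8 = 235.2 N down at 0.99 m → arm 0.99 m, τ = 235.2 × 0.99 = 232.8 N·m clockwise.
Lamp: 2.4 × 9.8 = 23.52 N down at 0.53 m → arm 0.53 m, τ = 23.52 × 0.53 = 12.47 N·m clockwise.
Total clockwise load moment = 827.9 N·m.
The cable tension T acts at 4.1 m; only its component perpendicular to the rod, T sinθ, produces torque. sin 64° = 0.8988.
Στ = 0 ⇒ T × 4.1 × 0.8988 = 827.9 ⇒ T = 827.9 / 3.685 = 225 N.

T ≈ 225 N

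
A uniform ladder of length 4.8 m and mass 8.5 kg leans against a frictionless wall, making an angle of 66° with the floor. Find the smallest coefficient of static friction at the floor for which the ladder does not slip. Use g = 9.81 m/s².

μ_min ≈ 0.223

Choose the foot of the ladder as the axis so the floor normal and friction both act there and drop out.
Ladder weight 8.5×9.81 = 83.39 N acts at 2.4 m along the ladder; its horizontal arm is 2.4·cos66° = 0.9762 m → τ = 81.41 N·m clockwise.
Wall normal N acts horizontally at the top; its moment arm is the height L sinθ = 4.8·sin66° = 4.385 m, counterclockwise.
Setting net torque to zero: N × 4.385 = 81.41 → N = 18.57 N.
ΣFx = 0 ⇒ f = N_wall = 18.57 N. ΣFy = 0 ⇒ N_floor = 83.39 N.
μ_min = f / N_floor = 18.57 / 83.39 = 0.223.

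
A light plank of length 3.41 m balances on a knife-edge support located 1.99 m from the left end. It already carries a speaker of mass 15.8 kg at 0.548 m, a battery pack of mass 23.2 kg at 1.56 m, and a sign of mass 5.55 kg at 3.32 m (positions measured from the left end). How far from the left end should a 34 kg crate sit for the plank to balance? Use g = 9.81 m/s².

x ≈ 2.74 m from the left end

About the knife-edge support (at 1.99 m from the left end):
Speaker: 15.8 × 9.81 = 155 N down at 0.548 m → arm 1.442 m, τ = 155 × 1.442 = 223.5 N·m counterclockwise.
Battery pack: 23.2 × 9.81 = 227.6 N down at 1.56 m → arm 0.43 m, τ = 227.6 × 0.43 = 97.87 N·m counterclockwise.
Sign: 5.55 × 9.81 = 54.45 N down at 3.32 m → arm 1.33 m, τ = 54.45 × 1.33 = 72.42 N·m clockwise.
Net moment of existing loads = 248.9 N·m counterclockwise.
The crate weighs 34 × 9.81 = 333.5 N and must supply an equal clockwise moment, so its lever arm about the knife-edge support is 248.9 / 333.5 = 0.746 m.
That puts it at 1.99 + 0.746 = 2.74 m from the left end.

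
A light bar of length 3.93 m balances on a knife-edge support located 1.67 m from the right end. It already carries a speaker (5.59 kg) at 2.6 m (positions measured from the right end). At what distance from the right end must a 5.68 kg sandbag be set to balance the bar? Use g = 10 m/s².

About the knife-edge support (at 1.67 m from the right end):
Speaker: 5.59 × 10 = 55.9 N down at 2.6 m → arm 0.93 m, τ = 55.9 × 0.93 = 51.99 N·m counterclockwise.
Net moment of existing loads = 51.99 N·m counterclockwise.
The sandbag weighs 5.68 × 10 = 56.8 N and must supply an equal clockwise moment, so its lever arm about the knife-edge support is 51.99 / 56.8 = 0.915 m.
That puts it at 1.67 − 0.915 = 0.755 m from the right end.

x ≈ 0.755 m from the right end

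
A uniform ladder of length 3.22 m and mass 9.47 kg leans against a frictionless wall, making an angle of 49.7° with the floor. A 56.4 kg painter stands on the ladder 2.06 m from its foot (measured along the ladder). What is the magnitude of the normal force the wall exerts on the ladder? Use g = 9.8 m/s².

N_wall ≈ 339 N

Taking torques about the foot of the ladder:
Ladder weight 9.47×9.8 = 92.81 N acts at 1.61 m along the ladder; its horizontal arm is 1.61·cos49.7° = 1.041 m → τ = 96.62 N·m clockwise.
Painter: 56.4×9.8 = 552.7 N at 2.06 m → arm 1.332 m → τ = 736.2 N·m clockwise.
Wall normal N acts horizontally at the top; its moment arm is the height L sinθ = 3.22·sin49.7° = 2.456 m, counterclockwise.
For rotational equilibrium, N × 2.456 = 832.8, so N = 339 N.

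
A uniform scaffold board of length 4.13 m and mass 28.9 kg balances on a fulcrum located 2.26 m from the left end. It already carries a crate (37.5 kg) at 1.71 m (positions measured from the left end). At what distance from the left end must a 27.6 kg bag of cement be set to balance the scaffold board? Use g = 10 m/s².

x ≈ 3.21 m from the left end

Taking torques about the fulcrum (at 2.26 m from the left end):
Beam weight: 28.9 × 10 = 289 N down at 2.065 m → arm 0.195 m, τ = 289 × 0.195 = 56.36 N·m counterclockwise.
Crate: 37.5 × 10 = 375 N down at 1.71 m → arm 0.55 m, τ = 375 × 0.55 = 206.3 N·m counterclockwise.
Net moment of existing loads = 262.7 N·m counterclockwise.
The bag of cement weighs 27.6 × 10 = 276 N and must supply an equal clockwise moment, so its lever arm about the fulcrum is 262.7 / 276 = 0.952 m.
That puts it at 2.26 + 0.952 = 3.21 m from the left end.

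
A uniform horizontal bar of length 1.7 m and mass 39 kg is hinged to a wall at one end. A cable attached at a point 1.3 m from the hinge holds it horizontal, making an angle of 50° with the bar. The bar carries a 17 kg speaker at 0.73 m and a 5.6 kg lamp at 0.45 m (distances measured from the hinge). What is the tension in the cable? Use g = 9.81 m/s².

T ≈ 474 N

Choose the hinge as the axis so the unknown hinge reaction has zero arm there.
Beam weight: 39 × 9.81 = 382.6 N down at 0.85 m → arm 0.85 m, τ = 382.6 × 0.85 = 325.2 N·m clockwise.
Speaker: 17 × 9.81 = 166.8 N down at 0.73 m → arm 0.73 m, τ = 166.8 × 0.73 = 121.8 N·m clockwise.
Lamp: 5.6 × 9.81 = 54.94 N down at 0.45 m → arm 0.45 m, τ = 54.94 × 0.45 = 24.72 N·m clockwise.
Total clockwise load moment = 471.7 N·m.
The cable tension T acts at 1.3 m; only its component perpendicular to the bar, T sinθ, produces torque. sin 50° = 0.766.
Στ = 0 ⇒ T × 1.3 × 0.766 = 471.7 ⇒ T = 471.7 / 0.9958 = 474 N.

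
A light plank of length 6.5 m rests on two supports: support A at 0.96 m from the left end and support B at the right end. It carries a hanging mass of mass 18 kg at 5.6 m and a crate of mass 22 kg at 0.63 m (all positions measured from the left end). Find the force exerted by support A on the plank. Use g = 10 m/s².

Choose support B as the axis so its reaction then has zero moment arm.
Hanging mass: 18 × 10 = 180 N down at 5.6 m → arm 0.9 m, τ = 180 × 0.9 = 162 N·m counterclockwise.
Crate: 22 × 10 = 220 N down at 0.63 m → arm 5.87 m, τ = 220 × 5.87 = 1291 N·m counterclockwise.
Net load moment about support B = 1453 N·m counterclockwise.
Reaction R at support A is upward at 0.96 m, arm 5.54 m → moment R × 5.54 clockwise.
For rotational equilibrium, R × 5.54 = 1453, so R = 262 N.

R_A ≈ 262 N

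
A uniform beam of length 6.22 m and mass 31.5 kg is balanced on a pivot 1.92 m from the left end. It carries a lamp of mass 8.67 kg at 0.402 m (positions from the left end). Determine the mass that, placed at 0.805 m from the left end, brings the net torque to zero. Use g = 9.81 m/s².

Take moments about the pivot (at 1.92 m from the left end).
Beam weight: 31.5 × 9.81 = 309 N down at 3.11 m → arm 1.19 m, τ = 309 × 1.19 = 367.7 N·m clockwise.
Lamp: 8.67 × 9.81 = 85.05 N down at 0.402 m → arm 1.518 m, τ = 85.05 × 1.518 = 129.1 N·m counterclockwise.
Net moment of known loads = 238.6 N·m clockwise.
An unknown mass m at 0.805 m has arm 1.115 m; its moment is m·g·1.115 counterclockwise.
Στ = 0 ⇒ m × 9.81 × 1.115 = 238.6 ⇒ m = 238.6 / (9.81 × 1.115) = 21.8 kg.

m ≈ 21.8 kg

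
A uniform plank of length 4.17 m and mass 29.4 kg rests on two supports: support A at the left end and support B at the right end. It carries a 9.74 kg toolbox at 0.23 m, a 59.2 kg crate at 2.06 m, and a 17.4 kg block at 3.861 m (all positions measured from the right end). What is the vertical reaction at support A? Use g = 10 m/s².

R_A ≈ 606 N

About support B:
Beam weight: 29.4 × 10 = 294 N down at 2.085 m → arm 2.085 m, τ = 294 × 2.085 = 613 N·m counterclockwise.
Toolbox: 9.74 × 10 = 97.4 N down at 0.23 m → arm 0.23 m, τ = 97.4 × 0.23 = 22.4 N·m counterclockwise.
Crate: 59.2 × 10 = 592 N down at 2.06 m → arm 2.06 m, τ = 592 × 2.06 = 1220 N·m counterclockwise.
Block: 17.4 × 10 = 174 N down at 3.861 m → arm 3.861 m, τ = 174 × 3.861 = 671.8 N·m counterclockwise.
Net load moment about support B = 2527 N·m counterclockwise.
Reaction R at support A is upward at 4.17 m, arm 4.17 m → moment R × 4.17 clockwise.
Setting net torque to zero: R × 4.17 = 2527 → R = 606 N.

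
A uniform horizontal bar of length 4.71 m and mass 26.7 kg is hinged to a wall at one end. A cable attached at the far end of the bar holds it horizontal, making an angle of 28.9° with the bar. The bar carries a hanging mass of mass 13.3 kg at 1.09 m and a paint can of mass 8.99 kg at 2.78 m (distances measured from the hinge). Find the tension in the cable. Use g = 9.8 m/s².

About the hinge:
Beam weight: 26.7 × 9.8 = 261.7 N down at 2.355 m → arm 2.355 m, τ = 261.7 × 2.355 = 616.3 N·m clockwise.
Hanging mass: 13.3 × 9.8 = 130.3 N down at 1.09 m → arm 1.09 m, τ = 130.3 × 1.09 = 142 N·m clockwise.
Paint can: 8.99 × 9.8 = 88.1 N down at 2.78 m → arm 2.78 m, τ = 88.1 × 2.78 = 244.9 N·m clockwise.
Total clockwise load moment = 1003 N·m.
The cable tension T acts at 4.71 m; only its component perpendicular to the bar, T sinθ, produces torque. sin 28.9° = 0.4833.
Balancing moments: T × 4.71 × 0.4833 = 1003, giving T = 1003 / 2.276 = 441 N.

T ≈ 441 N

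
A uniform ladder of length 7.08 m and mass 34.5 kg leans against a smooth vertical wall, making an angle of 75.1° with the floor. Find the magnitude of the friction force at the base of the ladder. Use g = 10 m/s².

About the foot of the ladder:
Ladder weight 34.5×10 = 345 N acts at 3.54 m along the ladder; its horizontal arm is 3.54·cos75.1° = 0.9103 m → τ = 314.1 N·m clockwise.
Wall normal N acts horizontally at the top; its moment arm is the height L sinθ = 7.08·sin75.1° = 6.842 m, counterclockwise.
For rotational equilibrium, N × 6.842 = 314.1, so N = 45.9 N.
ΣFx = 0: friction at the foot balances the wall's push, so f = N_wall = 45.9 N.

f ≈ 45.9 N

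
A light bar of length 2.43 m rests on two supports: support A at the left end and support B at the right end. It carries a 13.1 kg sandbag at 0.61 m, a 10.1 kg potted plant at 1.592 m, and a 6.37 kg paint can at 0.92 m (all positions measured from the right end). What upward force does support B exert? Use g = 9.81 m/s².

R_B ≈ 169 N

Take moments about support A.
Sandbag: 13.1 × 9.81 = 128.5 N down at 0.61 m → arm 1.82 m, τ = 128.5 × 1.82 = 233.9 N·m clockwise.
Potted plant: 10.1 × 9.81 = 99.08 N down at 1.592 m → arm 0.838 m, τ = 99.08 × 0.838 = 83.03 N·m clockwise.
Paint can: 6.37 × 9.81 = 62.49 N down at 0.92 m → arm 1.51 m, τ = 62.49 × 1.51 = 94.36 N·m clockwise.
Net load moment about support A = 411.3 N·m clockwise.
Reaction R at support B is upward at 0 m, arm 2.43 m → moment R × 2.43 counterclockwise.
Στ = 0 ⇒ R × 2.43 = 411.3 ⇒ R = 169 N.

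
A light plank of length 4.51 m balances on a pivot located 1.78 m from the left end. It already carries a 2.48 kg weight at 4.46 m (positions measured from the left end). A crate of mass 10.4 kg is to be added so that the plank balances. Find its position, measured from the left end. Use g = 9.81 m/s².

x ≈ 1.14 m from the left end

Take moments about the pivot (at 1.78 m from the left end).
Weight: 2.48 × 9.81 = 24.33 N down at 4.46 m → arm 2.68 m, τ = 24.33 × 2.68 = 65.2 N·m clockwise.
Net moment of existing loads = 65.2 N·m clockwise.
The crate weighs 10.4 × 9.81 = 102 N and must supply an equal counterclockwise moment, so its lever arm about the pivot is 65.2 / 102 = 0.639 m.
That puts it at 1.78 − 0.639 = 1.14 m from the left end.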